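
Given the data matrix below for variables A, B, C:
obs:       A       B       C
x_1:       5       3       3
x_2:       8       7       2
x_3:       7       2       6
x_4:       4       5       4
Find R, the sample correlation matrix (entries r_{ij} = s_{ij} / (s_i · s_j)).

Step 1 — column means:
  mean(A) = (5 + 8 + 7 + 4) / 4 = 24/4 = 6
  mean(B) = (3 + 7 + 2 + 5) / 4 = 17/4 = 4.25
  mean(C) = (3 + 2 + 6 + 4) / 4 = 15/4 = 3.75

Step 2 — sample variances and covariances s[i,j] = (1/(n-1)) · Σ_k (x_{k,i} - mean_i) · (x_{k,j} - mean_j), with n-1 = 3:
  s[A,A] = ((-1)·(-1) + (2)·(2) + (1)·(1) + (-2)·(-2)) / 3 = 10/3 = 3.3333
  s[A,B] = ((-1)·(-1.25) + (2)·(2.75) + (1)·(-2.25) + (-2)·(0.75)) / 3 = 3/3 = 1
  s[A,C] = ((-1)·(-0.75) + (2)·(-1.75) + (1)·(2.25) + (-2)·(0.25)) / 3 = -1/3 = -0.3333
  s[B,B] = ((-1.25)·(-1.25) + (2.75)·(2.75) + (-2.25)·(-2.25) + (0.75)·(0.75)) / 3 = 14.75/3 = 4.9167
  s[B,C] = ((-1.25)·(-0.75) + (2.75)·(-1.75) + (-2.25)·(2.25) + (0.75)·(0.25)) / 3 = -8.75/3 = -2.9167
  s[C,C] = ((-0.75)·(-0.75) + (-1.75)·(-1.75) + (2.25)·(2.25) + (0.25)·(0.25)) / 3 = 8.75/3 = 2.9167
  Sample standard deviations s_i = √(s[i,i]):
  s(A) = √(3.3333) = 1.8257
  s(B) = √(4.9167) = 2.2174
  s(C) = √(2.9167) = 1.7078

Step 3 — r_{ij} = s_{ij} / (s_i · s_j):
  r[A,A] = 1 (diagonal).
  r[A,B] = 1 / (1.8257 · 2.2174) = 1 / 4.0483 = 0.247
  r[A,C] = -0.3333 / (1.8257 · 1.7078) = -0.3333 / 3.118 = -0.1069
  r[B,B] = 1 (diagonal).
  r[B,C] = -2.9167 / (2.2174 · 1.7078) = -2.9167 / 3.7869 = -0.7702
  r[C,C] = 1 (diagonal).

R is symmetric with unit diagonal. Assembling:

R = [[1, 0.247, -0.1069],
 [0.247, 1, -0.7702],
 [-0.1069, -0.7702, 1]]


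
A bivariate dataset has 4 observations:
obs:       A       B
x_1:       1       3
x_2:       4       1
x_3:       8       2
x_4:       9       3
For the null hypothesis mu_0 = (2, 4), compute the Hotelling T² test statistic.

Step 1 — sample mean vector:
  mean(A) = (1 + 4 + 8 + 9) / 4 = 22/4 = 5.5
  mean(B) = (3 + 1 + 2 + 3) / 4 = 9/4 = 2.25
  x̄ = (5.5, 2.25),  deviation x̄ - mu_0 = (5.5, 2.25) - (2, 4) = (3.5, -1.75).

Step 2 — sample covariance matrix, S[i,j] = (1/(n-1)) · Σ_k (x_{k,i} - mean_i) · (x_{k,j} - mean_j), divisor n-1 = 3:
  S[A,A] = ((-4.5)·(-4.5) + (-1.5)·(-1.5) + (2.5)·(2.5) + (3.5)·(3.5)) / 3 = 41/3 = 13.6667
  S[A,B] = ((-4.5)·(0.75) + (-1.5)·(-1.25) + (2.5)·(-0.25) + (3.5)·(0.75)) / 3 = 0.5/3 = 0.1667
  S[B,B] = ((0.75)·(0.75) + (-1.25)·(-1.25) + (-0.25)·(-0.25) + (0.75)·(0.75)) / 3 = 2.75/3 = 0.9167
  S = [[13.6667, 0.1667],
 [0.1667, 0.9167]].

Step 3 — invert S. det(S) = 13.6667·0.9167 - (0.1667)² = 12.5.
  S^{-1} = (1/det) · [[d, -b], [-b, a]] = [[0.0733, -0.0133],
 [-0.0133, 1.0933]].

Step 4 — quadratic form (x̄ - mu_0)^T · S^{-1} · (x̄ - mu_0):
  S^{-1} · (x̄ - mu_0) = (0.28, -1.96),
  (x̄ - mu_0)^T · [...] = (3.5)·(0.28) + (-1.75)·(-1.96) = 4.41.

Step 5 — scale by n: T² = 4 · 4.41 = 17.64.

T² ≈ 17.64


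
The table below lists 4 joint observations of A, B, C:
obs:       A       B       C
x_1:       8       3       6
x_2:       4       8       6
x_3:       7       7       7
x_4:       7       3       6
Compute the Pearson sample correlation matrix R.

Step 1 — column means:
  mean(A) = (8 + 4 + 7 + 7) / 4 = 26/4 = 6.5
  mean(B) = (3 + 8 + 7 + 3) / 4 = 21/4 = 5.25
  mean(C) = (6 + 6 + 7 + 6) / 4 = 25/4 = 6.25

Step 2 — sample variances and covariances s[i,j] = (1/(n-1)) · Σ_k (x_{k,i} - mean_i) · (x_{k,j} - mean_j), with n-1 = 3:
  s[A,A] = ((1.5)·(1.5) + (-2.5)·(-2.5) + (0.5)·(0.5) + (0.5)·(0.5)) / 3 = 9/3 = 3
  s[A,B] = ((1.5)·(-2.25) + (-2.5)·(2.75) + (0.5)·(1.75) + (0.5)·(-2.25)) / 3 = -10.5/3 = -3.5
  s[A,C] = ((1.5)·(-0.25) + (-2.5)·(-0.25) + (0.5)·(0.75) + (0.5)·(-0.25)) / 3 = 0.5/3 = 0.1667
  s[B,B] = ((-2.25)·(-2.25) + (2.75)·(2.75) + (1.75)·(1.75) + (-2.25)·(-2.25)) / 3 = 20.75/3 = 6.9167
  s[B,C] = ((-2.25)·(-0.25) + (2.75)·(-0.25) + (1.75)·(0.75) + (-2.25)·(-0.25)) / 3 = 1.75/3 = 0.5833
  s[C,C] = ((-0.25)·(-0.25) + (-0.25)·(-0.25) + (0.75)·(0.75) + (-0.25)·(-0.25)) / 3 = 0.75/3 = 0.25
  Sample standard deviations s_i = √(s[i,i]):
  s(A) = √(3) = 1.7321
  s(B) = √(6.9167) = 2.63
  s(C) = √(0.25) = 0.5

Step 3 — r_{ij} = s_{ij} / (s_i · s_j):
  r[A,A] = 1 (diagonal).
  r[A,B] = -3.5 / (1.7321 · 2.63) = -3.5 / 4.5552 = -0.7683
  r[A,C] = 0.1667 / (1.7321 · 0.5) = 0.1667 / 0.866 = 0.1925
  r[B,B] = 1 (diagonal).
  r[B,C] = 0.5833 / (2.63 · 0.5) = 0.5833 / 1.315 = 0.4436
  r[C,C] = 1 (diagonal).

R is symmetric with unit diagonal. Assembling:

R = [[1, -0.7683, 0.1925],
 [-0.7683, 1, 0.4436],
 [0.1925, 0.4436, 1]]


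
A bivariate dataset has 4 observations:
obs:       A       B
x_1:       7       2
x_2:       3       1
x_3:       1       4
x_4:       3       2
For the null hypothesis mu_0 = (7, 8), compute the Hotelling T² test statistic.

Step 1 — sample mean vector:
  mean(A) = (7 + 3 + 1 + 3) / 4 = 14/4 = 3.5
  mean(B) = (2 + 1 + 4 + 2) / 4 = 9/4 = 2.25
  x̄ = (3.5, 2.25),  deviation x̄ - mu_0 = (3.5, 2.25) - (7, 8) = (-3.5, -5.75).

Step 2 — sample covariance matrix, S[i,j] = (1/(n-1)) · Σ_k (x_{k,i} - mean_i) · (x_{k,j} - mean_j), divisor n-1 = 3:
  S[A,A] = ((3.5)·(3.5) + (-0.5)·(-0.5) + (-2.5)·(-2.5) + (-0.5)·(-0.5)) / 3 = 19/3 = 6.3333
  S[A,B] = ((3.5)·(-0.25) + (-0.5)·(-1.25) + (-2.5)·(1.75) + (-0.5)·(-0.25)) / 3 = -4.5/3 = -1.5
  S[B,B] = ((-0.25)·(-0.25) + (-1.25)·(-1.25) + (1.75)·(1.75) + (-0.25)·(-0.25)) / 3 = 4.75/3 = 1.5833
  S = [[6.3333, -1.5],
 [-1.5, 1.5833]].

Step 3 — invert S. det(S) = 6.3333·1.5833 - (-1.5)² = 7.7778.
  S^{-1} = (1/det) · [[d, -b], [-b, a]] = [[0.2036, 0.1929],
 [0.1929, 0.8143]].

Step 4 — quadratic form (x̄ - mu_0)^T · S^{-1} · (x̄ - mu_0):
  S^{-1} · (x̄ - mu_0) = (-1.8214, -5.3571),
  (x̄ - mu_0)^T · [...] = (-3.5)·(-1.8214) + (-5.75)·(-5.3571) = 37.1786.

Step 5 — scale by n: T² = 4 · 37.1786 = 148.7143.

T² ≈ 148.7143


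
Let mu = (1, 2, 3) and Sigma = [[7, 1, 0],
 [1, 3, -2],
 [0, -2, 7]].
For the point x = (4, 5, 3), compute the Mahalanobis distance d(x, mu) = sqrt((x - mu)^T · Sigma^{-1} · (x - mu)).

Step 1 — centre the observation: (x - mu) = (3, 3, 0).

Step 2 — invert Sigma (cofactor / det for 3×3, or solve directly):
  Sigma^{-1} = [[0.1518, -0.0625, -0.0179],
 [-0.0625, 0.4375, 0.125],
 [-0.0179, 0.125, 0.1786]].

Step 3 — form the quadratic (x - mu)^T · Sigma^{-1} · (x - mu):
  Sigma^{-1} · (x - mu) = (0.2679, 1.125, 0.3214).
  (x - mu)^T · [Sigma^{-1} · (x - mu)] = (3)·(0.2679) + (3)·(1.125) + (0)·(0.3214) = 4.1786.

Step 4 — take square root: d = √(4.1786) ≈ 2.0442.

d(x, mu) = √(4.1786) ≈ 2.0442


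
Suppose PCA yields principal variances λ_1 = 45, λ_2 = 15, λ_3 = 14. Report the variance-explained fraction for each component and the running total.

Step 1 — total variance = trace(Sigma) = Σ λ_i = 45 + 15 + 14 = 74.

Step 2 — fraction explained by component i = λ_i / Σ λ:
  PC1: 45/74 = 0.6081
  PC2: 15/74 = 0.2027
  PC3: 14/74 = 0.1892

Step 3 — cumulative fraction after k components = (λ_1 + ... + λ_k) / Σ λ:
  k = 1: 45/74 = 0.6081
  k = 2: (45 + 15)/74 = 60/74 = 0.8108
  k = 3: (45 + 15 + 14)/74 = 74/74 = 1

Summary (fraction, with percent):

explained: PC1 0.6081 (60.81%), PC2 0.2027 (20.27%), PC3 0.1892 (18.92%);  cumulative: 0.6081, 0.8108, 1


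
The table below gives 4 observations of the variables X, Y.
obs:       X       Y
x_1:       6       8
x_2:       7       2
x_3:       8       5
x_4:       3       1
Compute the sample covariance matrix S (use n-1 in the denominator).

Step 1 — column means:
  mean(X) = (6 + 7 + 8 + 3) / 4 = 24/4 = 6
  mean(Y) = (8 + 2 + 5 + 1) / 4 = 16/4 = 4

Step 2 — sample covariance S[i,j] = (1/(n-1)) · Σ_k (x_{k,i} - mean_i) · (x_{k,j} - mean_j), with n-1 = 3.
  S[X,X] = ((0)·(0) + (1)·(1) + (2)·(2) + (-3)·(-3)) / 3 = 14/3 = 4.6667
  S[X,Y] = ((0)·(4) + (1)·(-2) + (2)·(1) + (-3)·(-3)) / 3 = 9/3 = 3
  S[Y,Y] = ((4)·(4) + (-2)·(-2) + (1)·(1) + (-3)·(-3)) / 3 = 30/3 = 10

S is symmetric (S[j,i] = S[i,j]). Assembling:

S = [[4.6667, 3],
 [3, 10]]


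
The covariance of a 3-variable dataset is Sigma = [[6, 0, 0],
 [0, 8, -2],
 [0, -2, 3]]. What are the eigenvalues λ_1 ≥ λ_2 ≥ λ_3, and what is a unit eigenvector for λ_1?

Step 1 — characteristic polynomial p(λ) = det(λI - Sigma) = λ³ - tr·λ² + c_1·λ - det, where tr = trace, c_1 = sum of the principal 2×2 minors, det = det(Sigma):
  tr = 6 + 8 + 3 = 17,
  c_1 = (6·8 - (0)²) + (6·3 - (0)²) + (8·3 - (-2)²) = 48 + 18 + 20 = 86,
  det = 6·(8·3 - (-2)²) - (0)·((0)·3 - (-2)·(0)) + (0)·((0)·(-2) - 8·(0)) = 6·(20) - (0)·(0) + (0)·(0) = 120.
  So p(λ) = λ³ - 17λ² + 86λ - 120.
Step 2 — look for an integer root (rational root theorem: any rational root is an integer divisor of 120). Testing λ = 6:
  p(6) = 216 - 612 + 516 - 120 = 0  ✓
  Dividing out (λ - 6): p(λ) = (λ - 6)(λ² - 11λ + 20).
Step 3 — remaining eigenvalues from the quadratic λ² - 11λ + 20 = 0:
  Δ = 11² - 4·20 = 121 - 80 = 41,  λ = (11 ± √41)/2 = (11 ± 6.4031)/2 ≈ 8.7016 or 2.2984.
  Sorted: λ_1 = 8.7016,  λ_2 = 6,  λ_3 = 2.2984  (check: sum = 17 = tr ✓).

Step 4 — unit eigenvector for λ_1 ≈ 8.7016: v spans the null space of (Sigma - λ_1 I), whose rows are
  r_1 = (-2.7016, 0, 0),  r_2 = (0, -0.7016, -2),  r_3 = (0, -2, -5.7016).
  v is orthogonal to every row, so take v ∝ r_1 × r_2 = ((0)·(-2) - (0)·(-0.7016), (0)·(0) - (-2.7016)·(-2), (-2.7016)·(-0.7016) - (0)·(0)) ≈ (0, -5.4031, 1.8953).
  Rescale (multiply by -1 so the first nonzero entry is positive): u = (0, 5.4031, -1.8953).
  ||u|| = √((0)² + (5.4031)² + (-1.8953)²) = √(32.786) ≈ 5.7259,  v_1 = u/||u|| ≈ (0, 0.9436, -0.331) (||v_1|| = 1).

λ_1 = 8.7016,  λ_2 = 6,  λ_3 = 2.2984;  v_1 ≈ (0, 0.9436, -0.331)


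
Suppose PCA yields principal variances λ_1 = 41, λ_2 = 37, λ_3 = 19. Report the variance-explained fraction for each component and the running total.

Step 1 — total variance = trace(Sigma) = Σ λ_i = 41 + 37 + 19 = 97.

Step 2 — fraction explained by component i = λ_i / Σ λ:
  PC1: 41/97 = 0.4227
  PC2: 37/97 = 0.3814
  PC3: 19/97 = 0.1959

Step 3 — cumulative fraction after k components = (λ_1 + ... + λ_k) / Σ λ:
  k = 1: 41/97 = 0.4227
  k = 2: (41 + 37)/97 = 78/97 = 0.8041
  k = 3: (41 + 37 + 19)/97 = 97/97 = 1

Summary (fraction, with percent):

explained: PC1 0.4227 (42.27%), PC2 0.3814 (38.14%), PC3 0.1959 (19.59%);  cumulative: 0.4227, 0.8041, 1


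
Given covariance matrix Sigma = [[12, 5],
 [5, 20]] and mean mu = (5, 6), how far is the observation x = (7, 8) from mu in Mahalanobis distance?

Step 1 — centre the observation: (x - mu) = (2, 2).

Step 2 — invert Sigma. det(Sigma) = 12·20 - (5)² = 215.
  Sigma^{-1} = (1/det) · [[d, -b], [-b, a]] = [[0.093, -0.0233],
 [-0.0233, 0.0558]].

Step 3 — form the quadratic (x - mu)^T · Sigma^{-1} · (x - mu):
  Sigma^{-1} · (x - mu) = (0.1395, 0.0651).
  (x - mu)^T · [Sigma^{-1} · (x - mu)] = (2)·(0.1395) + (2)·(0.0651) = 0.4093.

Step 4 — take square root: d = √(0.4093) ≈ 0.6398.

d(x, mu) = √(0.4093) ≈ 0.6398


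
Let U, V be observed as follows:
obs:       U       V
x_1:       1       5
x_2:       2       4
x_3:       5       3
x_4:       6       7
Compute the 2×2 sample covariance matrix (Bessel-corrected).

Step 1 — column means:
  mean(U) = (1 + 2 + 5 + 6) / 4 = 14/4 = 3.5
  mean(V) = (5 + 4 + 3 + 7) / 4 = 19/4 = 4.75

Step 2 — sample covariance S[i,j] = (1/(n-1)) · Σ_k (x_{k,i} - mean_i) · (x_{k,j} - mean_j), with n-1 = 3.
  S[U,U] = ((-2.5)·(-2.5) + (-1.5)·(-1.5) + (1.5)·(1.5) + (2.5)·(2.5)) / 3 = 17/3 = 5.6667
  S[U,V] = ((-2.5)·(0.25) + (-1.5)·(-0.75) + (1.5)·(-1.75) + (2.5)·(2.25)) / 3 = 3.5/3 = 1.1667
  S[V,V] = ((0.25)·(0.25) + (-0.75)·(-0.75) + (-1.75)·(-1.75) + (2.25)·(2.25)) / 3 = 8.75/3 = 2.9167

S is symmetric (S[j,i] = S[i,j]). Assembling:

S = [[5.6667, 1.1667],
 [1.1667, 2.9167]]


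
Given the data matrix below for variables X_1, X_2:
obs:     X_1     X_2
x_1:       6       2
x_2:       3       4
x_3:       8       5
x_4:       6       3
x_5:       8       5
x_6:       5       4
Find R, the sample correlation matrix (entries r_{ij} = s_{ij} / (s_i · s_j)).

Step 1 — column means:
  mean(X_1) = (6 + 3 + 8 + 6 + 8 + 5) / 6 = 36/6 = 6
  mean(X_2) = (2 + 4 + 5 + 3 + 5 + 4) / 6 = 23/6 = 3.8333

Step 2 — sample variances and covariances s[i,j] = (1/(n-1)) · Σ_k (x_{k,i} - mean_i) · (x_{k,j} - mean_j), with n-1 = 5:
  s[X_1,X_1] = ((0)·(0) + (-3)·(-3) + (2)·(2) + (0)·(0) + (2)·(2) + (-1)·(-1)) / 5 = 18/5 = 3.6
  s[X_1,X_2] = ((0)·(-1.8333) + (-3)·(0.1667) + (2)·(1.1667) + (0)·(-0.8333) + (2)·(1.1667) + (-1)·(0.1667)) / 5 = 4/5 = 0.8
  s[X_2,X_2] = ((-1.8333)·(-1.8333) + (0.1667)·(0.1667) + (1.1667)·(1.1667) + (-0.8333)·(-0.8333) + (1.1667)·(1.1667) + (0.1667)·(0.1667)) / 5 = 6.8333/5 = 1.3667
  Sample standard deviations s_i = √(s[i,i]):
  s(X_1) = √(3.6) = 1.8974
  s(X_2) = √(1.3667) = 1.169

Step 3 — r_{ij} = s_{ij} / (s_i · s_j):
  r[X_1,X_1] = 1 (diagonal).
  r[X_1,X_2] = 0.8 / (1.8974 · 1.169) = 0.8 / 2.2181 = 0.3607
  r[X_2,X_2] = 1 (diagonal).

R is symmetric with unit diagonal. Assembling:

R = [[1, 0.3607],
 [0.3607, 1]]


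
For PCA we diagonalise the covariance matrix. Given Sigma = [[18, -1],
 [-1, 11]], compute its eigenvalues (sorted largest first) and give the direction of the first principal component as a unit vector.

Step 1 — characteristic polynomial of 2×2 Sigma:
  det(Sigma - λI) = λ² - trace · λ + det = 0.
  trace = 18 + 11 = 29, det = 18·11 - (-1)² = 197.
Step 2 — discriminant:
  Δ = trace² - 4·det = 841 - 788 = 53.
Step 3 — eigenvalues:
  λ = (trace ± √Δ)/2 = (29 ± 7.2801)/2,
  λ_1 = 18.1401,  λ_2 = 10.8599.

Step 4 — unit eigenvector for λ_1: solve (Sigma - λ_1 I)v = 0. First row:
  (18 - 18.1401)·v_x + (-1)·v_y = 0, i.e. (-0.1401)·v_x + (-1)·v_y = 0,
  so v ∝ (b, λ_1 - a) = (-1, 0.1401); multiply by -1 so the first entry is positive: u = (1, -0.1401).
  ||u|| = √((1)² + (-0.1401)²) = √(1.0196) ≈ 1.0098,
  v_1 = u/||u|| ≈ (0.9903, -0.1387) (||v_1|| = 1).

λ_1 = 18.1401,  λ_2 = 10.8599;  v_1 ≈ (0.9903, -0.1387)


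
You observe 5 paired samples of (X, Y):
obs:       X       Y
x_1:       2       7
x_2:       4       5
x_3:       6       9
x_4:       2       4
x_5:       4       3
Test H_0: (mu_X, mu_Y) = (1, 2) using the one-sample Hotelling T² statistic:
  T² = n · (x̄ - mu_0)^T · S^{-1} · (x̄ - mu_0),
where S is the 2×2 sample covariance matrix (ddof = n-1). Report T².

Step 1 — sample mean vector:
  mean(X) = (2 + 4 + 6 + 2 + 4) / 5 = 18/5 = 3.6
  mean(Y) = (7 + 5 + 9 + 4 + 3) / 5 = 28/5 = 5.6
  x̄ = (3.6, 5.6),  deviation x̄ - mu_0 = (3.6, 5.6) - (1, 2) = (2.6, 3.6).

Step 2 — sample covariance matrix, S[i,j] = (1/(n-1)) · Σ_k (x_{k,i} - mean_i) · (x_{k,j} - mean_j), divisor n-1 = 4:
  S[X,X] = ((-1.6)·(-1.6) + (0.4)·(0.4) + (2.4)·(2.4) + (-1.6)·(-1.6) + (0.4)·(0.4)) / 4 = 11.2/4 = 2.8
  S[X,Y] = ((-1.6)·(1.4) + (0.4)·(-0.6) + (2.4)·(3.4) + (-1.6)·(-1.6) + (0.4)·(-2.6)) / 4 = 7.2/4 = 1.8
  S[Y,Y] = ((1.4)·(1.4) + (-0.6)·(-0.6) + (3.4)·(3.4) + (-1.6)·(-1.6) + (-2.6)·(-2.6)) / 4 = 23.2/4 = 5.8
  S = [[2.8, 1.8],
 [1.8, 5.8]].

Step 3 — invert S. det(S) = 2.8·5.8 - (1.8)² = 13.
  S^{-1} = (1/det) · [[d, -b], [-b, a]] = [[0.4462, -0.1385],
 [-0.1385, 0.2154]].

Step 4 — quadratic form (x̄ - mu_0)^T · S^{-1} · (x̄ - mu_0):
  S^{-1} · (x̄ - mu_0) = (0.6615, 0.4154),
  (x̄ - mu_0)^T · [...] = (2.6)·(0.6615) + (3.6)·(0.4154) = 3.2154.

Step 5 — scale by n: T² = 5 · 3.2154 = 16.0769.

T² ≈ 16.0769


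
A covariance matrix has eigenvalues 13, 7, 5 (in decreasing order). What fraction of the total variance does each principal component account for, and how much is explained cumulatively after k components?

Step 1 — total variance = trace(Sigma) = Σ λ_i = 13 + 7 + 5 = 25.

Step 2 — fraction explained by component i = λ_i / Σ λ:
  PC1: 13/25 = 0.52
  PC2: 7/25 = 0.28
  PC3: 5/25 = 0.2

Step 3 — cumulative fraction after k components = (λ_1 + ... + λ_k) / Σ λ:
  k = 1: 13/25 = 0.52
  k = 2: (13 + 7)/25 = 20/25 = 0.8
  k = 3: (13 + 7 + 5)/25 = 25/25 = 1

Summary (fraction, with percent):

explained: PC1 0.52 (52%), PC2 0.28 (28%), PC3 0.2 (20%);  cumulative: 0.52, 0.8, 1


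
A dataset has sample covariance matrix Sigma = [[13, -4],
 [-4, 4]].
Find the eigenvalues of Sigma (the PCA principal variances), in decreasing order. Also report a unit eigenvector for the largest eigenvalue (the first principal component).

Step 1 — characteristic polynomial of 2×2 Sigma:
  det(Sigma - λI) = λ² - trace · λ + det = 0.
  trace = 13 + 4 = 17, det = 13·4 - (-4)² = 36.
Step 2 — discriminant:
  Δ = trace² - 4·det = 289 - 144 = 145.
Step 3 — eigenvalues:
  λ = (trace ± √Δ)/2 = (17 ± 12.0416)/2,
  λ_1 = 14.5208,  λ_2 = 2.4792.

Step 4 — unit eigenvector for λ_1: solve (Sigma - λ_1 I)v = 0. First row:
  (13 - 14.5208)·v_x + (-4)·v_y = 0, i.e. (-1.5208)·v_x + (-4)·v_y = 0,
  so v ∝ (b, λ_1 - a) = (-4, 1.5208); multiply by -1 so the first entry is positive: u = (4, -1.5208).
  ||u|| = √((4)² + (-1.5208)²) = √(18.3128) ≈ 4.2793,
  v_1 = u/||u|| ≈ (0.9347, -0.3554) (||v_1|| = 1).

λ_1 = 14.5208,  λ_2 = 2.4792;  v_1 ≈ (0.9347, -0.3554)


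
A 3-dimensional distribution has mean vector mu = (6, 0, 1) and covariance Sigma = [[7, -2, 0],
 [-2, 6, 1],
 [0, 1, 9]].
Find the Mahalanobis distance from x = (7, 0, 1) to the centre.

Step 1 — centre the observation: (x - mu) = (1, 0, 0).

Step 2 — invert Sigma (cofactor / det for 3×3, or solve directly):
  Sigma^{-1} = [[0.1582, 0.0537, -0.006],
 [0.0537, 0.1881, -0.0209],
 [-0.006, -0.0209, 0.1134]].

Step 3 — form the quadratic (x - mu)^T · Sigma^{-1} · (x - mu):
  Sigma^{-1} · (x - mu) = (0.1582, 0.0537, -0.006).
  (x - mu)^T · [Sigma^{-1} · (x - mu)] = (1)·(0.1582) + (0)·(0.0537) + (0)·(-0.006) = 0.1582.

Step 4 — take square root: d = √(0.1582) ≈ 0.3978.

d(x, mu) = √(0.1582) ≈ 0.3978


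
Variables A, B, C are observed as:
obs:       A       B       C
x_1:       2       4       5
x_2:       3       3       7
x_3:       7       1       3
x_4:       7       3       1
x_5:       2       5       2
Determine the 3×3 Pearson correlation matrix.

Step 1 — column means:
  mean(A) = (2 + 3 + 7 + 7 + 2) / 5 = 21/5 = 4.2
  mean(B) = (4 + 3 + 1 + 3 + 5) / 5 = 16/5 = 3.2
  mean(C) = (5 + 7 + 3 + 1 + 2) / 5 = 18/5 = 3.6

Step 2 — sample variances and covariances s[i,j] = (1/(n-1)) · Σ_k (x_{k,i} - mean_i) · (x_{k,j} - mean_j), with n-1 = 4:
  s[A,A] = ((-2.2)·(-2.2) + (-1.2)·(-1.2) + (2.8)·(2.8) + (2.8)·(2.8) + (-2.2)·(-2.2)) / 4 = 26.8/4 = 6.7
  s[A,B] = ((-2.2)·(0.8) + (-1.2)·(-0.2) + (2.8)·(-2.2) + (2.8)·(-0.2) + (-2.2)·(1.8)) / 4 = -12.2/4 = -3.05
  s[A,C] = ((-2.2)·(1.4) + (-1.2)·(3.4) + (2.8)·(-0.6) + (2.8)·(-2.6) + (-2.2)·(-1.6)) / 4 = -12.6/4 = -3.15
  s[B,B] = ((0.8)·(0.8) + (-0.2)·(-0.2) + (-2.2)·(-2.2) + (-0.2)·(-0.2) + (1.8)·(1.8)) / 4 = 8.8/4 = 2.2
  s[B,C] = ((0.8)·(1.4) + (-0.2)·(3.4) + (-2.2)·(-0.6) + (-0.2)·(-2.6) + (1.8)·(-1.6)) / 4 = -0.6/4 = -0.15
  s[C,C] = ((1.4)·(1.4) + (3.4)·(3.4) + (-0.6)·(-0.6) + (-2.6)·(-2.6) + (-1.6)·(-1.6)) / 4 = 23.2/4 = 5.8
  Sample standard deviations s_i = √(s[i,i]):
  s(A) = √(6.7) = 2.5884
  s(B) = √(2.2) = 1.4832
  s(C) = √(5.8) = 2.4083

Step 3 — r_{ij} = s_{ij} / (s_i · s_j):
  r[A,A] = 1 (diagonal).
  r[A,B] = -3.05 / (2.5884 · 1.4832) = -3.05 / 3.8393 = -0.7944
  r[A,C] = -3.15 / (2.5884 · 2.4083) = -3.15 / 6.2338 = -0.5053
  r[B,B] = 1 (diagonal).
  r[B,C] = -0.15 / (1.4832 · 2.4083) = -0.15 / 3.5721 = -0.042
  r[C,C] = 1 (diagonal).

R is symmetric with unit diagonal. Assembling:

R = [[1, -0.7944, -0.5053],
 [-0.7944, 1, -0.042],
 [-0.5053, -0.042, 1]]


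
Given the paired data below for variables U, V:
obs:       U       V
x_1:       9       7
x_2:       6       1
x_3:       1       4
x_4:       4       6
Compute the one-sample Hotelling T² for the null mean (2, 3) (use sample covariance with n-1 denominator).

Step 1 — sample mean vector:
  mean(U) = (9 + 6 + 1 + 4) / 4 = 20/4 = 5
  mean(V) = (7 + 1 + 4 + 6) / 4 = 18/4 = 4.5
  x̄ = (5, 4.5),  deviation x̄ - mu_0 = (5, 4.5) - (2, 3) = (3, 1.5).

Step 2 — sample covariance matrix, S[i,j] = (1/(n-1)) · Σ_k (x_{k,i} - mean_i) · (x_{k,j} - mean_j), divisor n-1 = 3:
  S[U,U] = ((4)·(4) + (1)·(1) + (-4)·(-4) + (-1)·(-1)) / 3 = 34/3 = 11.3333
  S[U,V] = ((4)·(2.5) + (1)·(-3.5) + (-4)·(-0.5) + (-1)·(1.5)) / 3 = 7/3 = 2.3333
  S[V,V] = ((2.5)·(2.5) + (-3.5)·(-3.5) + (-0.5)·(-0.5) + (1.5)·(1.5)) / 3 = 21/3 = 7
  S = [[11.3333, 2.3333],
 [2.3333, 7]].

Step 3 — invert S. det(S) = 11.3333·7 - (2.3333)² = 73.8889.
  S^{-1} = (1/det) · [[d, -b], [-b, a]] = [[0.0947, -0.0316],
 [-0.0316, 0.1534]].

Step 4 — quadratic form (x̄ - mu_0)^T · S^{-1} · (x̄ - mu_0):
  S^{-1} · (x̄ - mu_0) = (0.2368, 0.1353),
  (x̄ - mu_0)^T · [...] = (3)·(0.2368) + (1.5)·(0.1353) = 0.9135.

Step 5 — scale by n: T² = 4 · 0.9135 = 3.6541.

T² ≈ 3.6541


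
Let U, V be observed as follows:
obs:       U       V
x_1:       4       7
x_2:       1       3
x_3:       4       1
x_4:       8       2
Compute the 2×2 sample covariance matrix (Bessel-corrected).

Step 1 — column means:
  mean(U) = (4 + 1 + 4 + 8) / 4 = 17/4 = 4.25
  mean(V) = (7 + 3 + 1 + 2) / 4 = 13/4 = 3.25

Step 2 — sample covariance S[i,j] = (1/(n-1)) · Σ_k (x_{k,i} - mean_i) · (x_{k,j} - mean_j), with n-1 = 3.
  S[U,U] = ((-0.25)·(-0.25) + (-3.25)·(-3.25) + (-0.25)·(-0.25) + (3.75)·(3.75)) / 3 = 24.75/3 = 8.25
  S[U,V] = ((-0.25)·(3.75) + (-3.25)·(-0.25) + (-0.25)·(-2.25) + (3.75)·(-1.25)) / 3 = -4.25/3 = -1.4167
  S[V,V] = ((3.75)·(3.75) + (-0.25)·(-0.25) + (-2.25)·(-2.25) + (-1.25)·(-1.25)) / 3 = 20.75/3 = 6.9167

S is symmetric (S[j,i] = S[i,j]). Assembling:

S = [[8.25, -1.4167],
 [-1.4167, 6.9167]]


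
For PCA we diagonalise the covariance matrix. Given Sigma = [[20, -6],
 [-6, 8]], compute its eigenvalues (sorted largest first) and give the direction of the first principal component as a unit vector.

Step 1 — characteristic polynomial of 2×2 Sigma:
  det(Sigma - λI) = λ² - trace · λ + det = 0.
  trace = 20 + 8 = 28, det = 20·8 - (-6)² = 124.
Step 2 — discriminant:
  Δ = trace² - 4·det = 784 - 496 = 288.
Step 3 — eigenvalues:
  λ = (trace ± √Δ)/2 = (28 ± 16.9706)/2,
  λ_1 = 22.4853,  λ_2 = 5.5147.

Step 4 — unit eigenvector for λ_1: solve (Sigma - λ_1 I)v = 0. First row:
  (20 - 22.4853)·v_x + (-6)·v_y = 0, i.e. (-2.4853)·v_x + (-6)·v_y = 0,
  so v ∝ (b, λ_1 - a) = (-6, 2.4853); multiply by -1 so the first entry is positive: u = (6, -2.4853).
  ||u|| = √((6)² + (-2.4853)²) = √(42.1766) ≈ 6.4944,
  v_1 = u/||u|| ≈ (0.9239, -0.3827) (||v_1|| = 1).

λ_1 = 22.4853,  λ_2 = 5.5147;  v_1 ≈ (0.9239, -0.3827)


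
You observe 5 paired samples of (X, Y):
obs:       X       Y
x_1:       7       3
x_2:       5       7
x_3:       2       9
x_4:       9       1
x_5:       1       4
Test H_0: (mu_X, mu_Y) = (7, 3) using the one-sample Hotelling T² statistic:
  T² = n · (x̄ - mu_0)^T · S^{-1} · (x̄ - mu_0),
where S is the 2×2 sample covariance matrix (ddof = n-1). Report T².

Step 1 — sample mean vector:
  mean(X) = (7 + 5 + 2 + 9 + 1) / 5 = 24/5 = 4.8
  mean(Y) = (3 + 7 + 9 + 1 + 4) / 5 = 24/5 = 4.8
  x̄ = (4.8, 4.8),  deviation x̄ - mu_0 = (4.8, 4.8) - (7, 3) = (-2.2, 1.8).

Step 2 — sample covariance matrix, S[i,j] = (1/(n-1)) · Σ_k (x_{k,i} - mean_i) · (x_{k,j} - mean_j), divisor n-1 = 4:
  S[X,X] = ((2.2)·(2.2) + (0.2)·(0.2) + (-2.8)·(-2.8) + (4.2)·(4.2) + (-3.8)·(-3.8)) / 4 = 44.8/4 = 11.2
  S[X,Y] = ((2.2)·(-1.8) + (0.2)·(2.2) + (-2.8)·(4.2) + (4.2)·(-3.8) + (-3.8)·(-0.8)) / 4 = -28.2/4 = -7.05
  S[Y,Y] = ((-1.8)·(-1.8) + (2.2)·(2.2) + (4.2)·(4.2) + (-3.8)·(-3.8) + (-0.8)·(-0.8)) / 4 = 40.8/4 = 10.2
  S = [[11.2, -7.05],
 [-7.05, 10.2]].

Step 3 — invert S. det(S) = 11.2·10.2 - (-7.05)² = 64.5375.
  S^{-1} = (1/det) · [[d, -b], [-b, a]] = [[0.158, 0.1092],
 [0.1092, 0.1735]].

Step 4 — quadratic form (x̄ - mu_0)^T · S^{-1} · (x̄ - mu_0):
  S^{-1} · (x̄ - mu_0) = (-0.1511, 0.0721),
  (x̄ - mu_0)^T · [...] = (-2.2)·(-0.1511) + (1.8)·(0.0721) = 0.4621.

Step 5 — scale by n: T² = 5 · 0.4621 = 2.3103.

T² ≈ 2.3103


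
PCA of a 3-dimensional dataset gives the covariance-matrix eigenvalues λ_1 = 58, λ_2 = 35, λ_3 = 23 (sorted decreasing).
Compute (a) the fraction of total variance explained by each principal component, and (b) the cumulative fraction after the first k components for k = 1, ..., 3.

Step 1 — total variance = trace(Sigma) = Σ λ_i = 58 + 35 + 23 = 116.

Step 2 — fraction explained by component i = λ_i / Σ λ:
  PC1: 58/116 = 0.5
  PC2: 35/116 = 0.3017
  PC3: 23/116 = 0.1983

Step 3 — cumulative fraction after k components = (λ_1 + ... + λ_k) / Σ λ:
  k = 1: 58/116 = 0.5
  k = 2: (58 + 35)/116 = 93/116 = 0.8017
  k = 3: (58 + 35 + 23)/116 = 116/116 = 1

Summary (fraction, with percent):

explained: PC1 0.5 (50%), PC2 0.3017 (30.17%), PC3 0.1983 (19.83%);  cumulative: 0.5, 0.8017, 1


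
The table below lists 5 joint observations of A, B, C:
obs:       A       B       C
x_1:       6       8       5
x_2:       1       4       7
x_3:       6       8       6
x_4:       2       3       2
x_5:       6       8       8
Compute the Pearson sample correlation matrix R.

Step 1 — column means:
  mean(A) = (6 + 1 + 6 + 2 + 6) / 5 = 21/5 = 4.2
  mean(B) = (8 + 4 + 8 + 3 + 8) / 5 = 31/5 = 6.2
  mean(C) = (5 + 7 + 6 + 2 + 8) / 5 = 28/5 = 5.6

Step 2 — sample variances and covariances s[i,j] = (1/(n-1)) · Σ_k (x_{k,i} - mean_i) · (x_{k,j} - mean_j), with n-1 = 4:
  s[A,A] = ((1.8)·(1.8) + (-3.2)·(-3.2) + (1.8)·(1.8) + (-2.2)·(-2.2) + (1.8)·(1.8)) / 4 = 24.8/4 = 6.2
  s[A,B] = ((1.8)·(1.8) + (-3.2)·(-2.2) + (1.8)·(1.8) + (-2.2)·(-3.2) + (1.8)·(1.8)) / 4 = 23.8/4 = 5.95
  s[A,C] = ((1.8)·(-0.6) + (-3.2)·(1.4) + (1.8)·(0.4) + (-2.2)·(-3.6) + (1.8)·(2.4)) / 4 = 7.4/4 = 1.85
  s[B,B] = ((1.8)·(1.8) + (-2.2)·(-2.2) + (1.8)·(1.8) + (-3.2)·(-3.2) + (1.8)·(1.8)) / 4 = 24.8/4 = 6.2
  s[B,C] = ((1.8)·(-0.6) + (-2.2)·(1.4) + (1.8)·(0.4) + (-3.2)·(-3.6) + (1.8)·(2.4)) / 4 = 12.4/4 = 3.1
  s[C,C] = ((-0.6)·(-0.6) + (1.4)·(1.4) + (0.4)·(0.4) + (-3.6)·(-3.6) + (2.4)·(2.4)) / 4 = 21.2/4 = 5.3
  Sample standard deviations s_i = √(s[i,i]):
  s(A) = √(6.2) = 2.49
  s(B) = √(6.2) = 2.49
  s(C) = √(5.3) = 2.3022

Step 3 — r_{ij} = s_{ij} / (s_i · s_j):
  r[A,A] = 1 (diagonal).
  r[A,B] = 5.95 / (2.49 · 2.49) = 5.95 / 6.2 = 0.9597
  r[A,C] = 1.85 / (2.49 · 2.3022) = 1.85 / 5.7324 = 0.3227
  r[B,B] = 1 (diagonal).
  r[B,C] = 3.1 / (2.49 · 2.3022) = 3.1 / 5.7324 = 0.5408
  r[C,C] = 1 (diagonal).

R is symmetric with unit diagonal. Assembling:

R = [[1, 0.9597, 0.3227],
 [0.9597, 1, 0.5408],
 [0.3227, 0.5408, 1]]


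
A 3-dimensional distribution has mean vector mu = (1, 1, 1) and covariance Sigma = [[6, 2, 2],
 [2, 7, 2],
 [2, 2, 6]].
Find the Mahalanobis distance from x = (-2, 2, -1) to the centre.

Step 1 — centre the observation: (x - mu) = (-3, 1, -2).

Step 2 — invert Sigma (cofactor / det for 3×3, or solve directly):
  Sigma^{-1} = [[0.1979, -0.0417, -0.0521],
 [-0.0417, 0.1667, -0.0417],
 [-0.0521, -0.0417, 0.1979]].

Step 3 — form the quadratic (x - mu)^T · Sigma^{-1} · (x - mu):
  Sigma^{-1} · (x - mu) = (-0.5312, 0.375, -0.2813).
  (x - mu)^T · [Sigma^{-1} · (x - mu)] = (-3)·(-0.5312) + (1)·(0.375) + (-2)·(-0.2813) = 2.5312.

Step 4 — take square root: d = √(2.5312) ≈ 1.591.

d(x, mu) = √(2.5312) ≈ 1.591


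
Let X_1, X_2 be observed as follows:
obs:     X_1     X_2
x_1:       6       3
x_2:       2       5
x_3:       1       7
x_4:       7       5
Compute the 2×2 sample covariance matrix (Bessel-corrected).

Step 1 — column means:
  mean(X_1) = (6 + 2 + 1 + 7) / 4 = 16/4 = 4
  mean(X_2) = (3 + 5 + 7 + 5) / 4 = 20/4 = 5

Step 2 — sample covariance S[i,j] = (1/(n-1)) · Σ_k (x_{k,i} - mean_i) · (x_{k,j} - mean_j), with n-1 = 3.
  S[X_1,X_1] = ((2)·(2) + (-2)·(-2) + (-3)·(-3) + (3)·(3)) / 3 = 26/3 = 8.6667
  S[X_1,X_2] = ((2)·(-2) + (-2)·(0) + (-3)·(2) + (3)·(0)) / 3 = -10/3 = -3.3333
  S[X_2,X_2] = ((-2)·(-2) + (0)·(0) + (2)·(2) + (0)·(0)) / 3 = 8/3 = 2.6667

S is symmetric (S[j,i] = S[i,j]). Assembling:

S = [[8.6667, -3.3333],
 [-3.3333, 2.6667]]


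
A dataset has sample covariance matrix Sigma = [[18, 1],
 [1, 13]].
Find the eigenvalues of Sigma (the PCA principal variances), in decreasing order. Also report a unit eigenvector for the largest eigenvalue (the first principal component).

Step 1 — characteristic polynomial of 2×2 Sigma:
  det(Sigma - λI) = λ² - trace · λ + det = 0.
  trace = 18 + 13 = 31, det = 18·13 - (1)² = 233.
Step 2 — discriminant:
  Δ = trace² - 4·det = 961 - 932 = 29.
Step 3 — eigenvalues:
  λ = (trace ± √Δ)/2 = (31 ± 5.3852)/2,
  λ_1 = 18.1926,  λ_2 = 12.8074.

Step 4 — unit eigenvector for λ_1: solve (Sigma - λ_1 I)v = 0. First row:
  (18 - 18.1926)·v_x + (1)·v_y = 0, i.e. (-0.1926)·v_x + (1)·v_y = 0,
  so v ∝ (b, λ_1 - a) = (1, 0.1926) = u.
  ||u|| = √((1)² + (0.1926)²) = √(1.0371) ≈ 1.0184,
  v_1 = u/||u|| ≈ (0.982, 0.1891) (||v_1|| = 1).

λ_1 = 18.1926,  λ_2 = 12.8074;  v_1 ≈ (0.982, 0.1891)


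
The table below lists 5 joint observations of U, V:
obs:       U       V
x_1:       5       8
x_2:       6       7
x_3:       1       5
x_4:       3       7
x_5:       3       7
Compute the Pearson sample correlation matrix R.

Step 1 — column means:
  mean(U) = (5 + 6 + 1 + 3 + 3) / 5 = 18/5 = 3.6
  mean(V) = (8 + 7 + 5 + 7 + 7) / 5 = 34/5 = 6.8

Step 2 — sample variances and covariances s[i,j] = (1/(n-1)) · Σ_k (x_{k,i} - mean_i) · (x_{k,j} - mean_j), with n-1 = 4:
  s[U,U] = ((1.4)·(1.4) + (2.4)·(2.4) + (-2.6)·(-2.6) + (-0.6)·(-0.6) + (-0.6)·(-0.6)) / 4 = 15.2/4 = 3.8
  s[U,V] = ((1.4)·(1.2) + (2.4)·(0.2) + (-2.6)·(-1.8) + (-0.6)·(0.2) + (-0.6)·(0.2)) / 4 = 6.6/4 = 1.65
  s[V,V] = ((1.2)·(1.2) + (0.2)·(0.2) + (-1.8)·(-1.8) + (0.2)·(0.2) + (0.2)·(0.2)) / 4 = 4.8/4 = 1.2
  Sample standard deviations s_i = √(s[i,i]):
  s(U) = √(3.8) = 1.9494
  s(V) = √(1.2) = 1.0954

Step 3 — r_{ij} = s_{ij} / (s_i · s_j):
  r[U,U] = 1 (diagonal).
  r[U,V] = 1.65 / (1.9494 · 1.0954) = 1.65 / 2.1354 = 0.7727
  r[V,V] = 1 (diagonal).

R is symmetric with unit diagonal. Assembling:

R = [[1, 0.7727],
 [0.7727, 1]]


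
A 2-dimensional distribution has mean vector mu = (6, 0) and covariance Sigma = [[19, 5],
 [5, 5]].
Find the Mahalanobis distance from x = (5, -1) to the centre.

Step 1 — centre the observation: (x - mu) = (-1, -1).

Step 2 — invert Sigma. det(Sigma) = 19·5 - (5)² = 70.
  Sigma^{-1} = (1/det) · [[d, -b], [-b, a]] = [[0.0714, -0.0714],
 [-0.0714, 0.2714]].

Step 3 — form the quadratic (x - mu)^T · Sigma^{-1} · (x - mu):
  Sigma^{-1} · (x - mu) = (0, -0.2).
  (x - mu)^T · [Sigma^{-1} · (x - mu)] = (-1)·(0) + (-1)·(-0.2) = 0.2.

Step 4 — take square root: d = √(0.2) ≈ 0.4472.

d(x, mu) = √(0.2) ≈ 0.4472


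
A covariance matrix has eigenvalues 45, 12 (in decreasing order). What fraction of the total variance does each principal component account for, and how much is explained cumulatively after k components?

Step 1 — total variance = trace(Sigma) = Σ λ_i = 45 + 12 = 57.

Step 2 — fraction explained by component i = λ_i / Σ λ:
  PC1: 45/57 = 0.7895
  PC2: 12/57 = 0.2105

Step 3 — cumulative fraction after k components = (λ_1 + ... + λ_k) / Σ λ:
  k = 1: 45/57 = 0.7895
  k = 2: (45 + 12)/57 = 57/57 = 1

Summary (fraction, with percent):

explained: PC1 0.7895 (78.95%), PC2 0.2105 (21.05%);  cumulative: 0.7895, 1


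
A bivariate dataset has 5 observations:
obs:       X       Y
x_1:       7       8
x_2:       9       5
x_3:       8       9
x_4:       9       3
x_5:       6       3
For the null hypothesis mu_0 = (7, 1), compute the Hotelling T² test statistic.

Step 1 — sample mean vector:
  mean(X) = (7 + 9 + 8 + 9 + 6) / 5 = 39/5 = 7.8
  mean(Y) = (8 + 5 + 9 + 3 + 3) / 5 = 28/5 = 5.6
  x̄ = (7.8, 5.6),  deviation x̄ - mu_0 = (7.8, 5.6) - (7, 1) = (0.8, 4.6).

Step 2 — sample covariance matrix, S[i,j] = (1/(n-1)) · Σ_k (x_{k,i} - mean_i) · (x_{k,j} - mean_j), divisor n-1 = 4:
  S[X,X] = ((-0.8)·(-0.8) + (1.2)·(1.2) + (0.2)·(0.2) + (1.2)·(1.2) + (-1.8)·(-1.8)) / 4 = 6.8/4 = 1.7
  S[X,Y] = ((-0.8)·(2.4) + (1.2)·(-0.6) + (0.2)·(3.4) + (1.2)·(-2.6) + (-1.8)·(-2.6)) / 4 = -0.4/4 = -0.1
  S[Y,Y] = ((2.4)·(2.4) + (-0.6)·(-0.6) + (3.4)·(3.4) + (-2.6)·(-2.6) + (-2.6)·(-2.6)) / 4 = 31.2/4 = 7.8
  S = [[1.7, -0.1],
 [-0.1, 7.8]].

Step 3 — invert S. det(S) = 1.7·7.8 - (-0.1)² = 13.25.
  S^{-1} = (1/det) · [[d, -b], [-b, a]] = [[0.5887, 0.0075],
 [0.0075, 0.1283]].

Step 4 — quadratic form (x̄ - mu_0)^T · S^{-1} · (x̄ - mu_0):
  S^{-1} · (x̄ - mu_0) = (0.5057, 0.5962),
  (x̄ - mu_0)^T · [...] = (0.8)·(0.5057) + (4.6)·(0.5962) = 3.1472.

Step 5 — scale by n: T² = 5 · 3.1472 = 15.7358.

T² ≈ 15.7358


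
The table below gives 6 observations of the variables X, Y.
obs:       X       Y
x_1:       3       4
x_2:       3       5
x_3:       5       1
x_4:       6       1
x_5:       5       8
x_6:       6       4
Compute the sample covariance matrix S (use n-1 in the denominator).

Step 1 — column means:
  mean(X) = (3 + 3 + 5 + 6 + 5 + 6) / 6 = 28/6 = 4.6667
  mean(Y) = (4 + 5 + 1 + 1 + 8 + 4) / 6 = 23/6 = 3.8333

Step 2 — sample covariance S[i,j] = (1/(n-1)) · Σ_k (x_{k,i} - mean_i) · (x_{k,j} - mean_j), with n-1 = 5.
  S[X,X] = ((-1.6667)·(-1.6667) + (-1.6667)·(-1.6667) + (0.3333)·(0.3333) + (1.3333)·(1.3333) + (0.3333)·(0.3333) + (1.3333)·(1.3333)) / 5 = 9.3333/5 = 1.8667
  S[X,Y] = ((-1.6667)·(0.1667) + (-1.6667)·(1.1667) + (0.3333)·(-2.8333) + (1.3333)·(-2.8333) + (0.3333)·(4.1667) + (1.3333)·(0.1667)) / 5 = -5.3333/5 = -1.0667
  S[Y,Y] = ((0.1667)·(0.1667) + (1.1667)·(1.1667) + (-2.8333)·(-2.8333) + (-2.8333)·(-2.8333) + (4.1667)·(4.1667) + (0.1667)·(0.1667)) / 5 = 34.8333/5 = 6.9667

S is symmetric (S[j,i] = S[i,j]). Assembling:

S = [[1.8667, -1.0667],
 [-1.0667, 6.9667]]


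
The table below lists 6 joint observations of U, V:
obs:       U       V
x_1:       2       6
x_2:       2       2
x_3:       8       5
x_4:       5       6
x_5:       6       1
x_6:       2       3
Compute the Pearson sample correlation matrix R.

Step 1 — column means:
  mean(U) = (2 + 2 + 8 + 5 + 6 + 2) / 6 = 25/6 = 4.1667
  mean(V) = (6 + 2 + 5 + 6 + 1 + 3) / 6 = 23/6 = 3.8333

Step 2 — sample variances and covariances s[i,j] = (1/(n-1)) · Σ_k (x_{k,i} - mean_i) · (x_{k,j} - mean_j), with n-1 = 5:
  s[U,U] = ((-2.1667)·(-2.1667) + (-2.1667)·(-2.1667) + (3.8333)·(3.8333) + (0.8333)·(0.8333) + (1.8333)·(1.8333) + (-2.1667)·(-2.1667)) / 5 = 32.8333/5 = 6.5667
  s[U,V] = ((-2.1667)·(2.1667) + (-2.1667)·(-1.8333) + (3.8333)·(1.1667) + (0.8333)·(2.1667) + (1.8333)·(-2.8333) + (-2.1667)·(-0.8333)) / 5 = 2.1667/5 = 0.4333
  s[V,V] = ((2.1667)·(2.1667) + (-1.8333)·(-1.8333) + (1.1667)·(1.1667) + (2.1667)·(2.1667) + (-2.8333)·(-2.8333) + (-0.8333)·(-0.8333)) / 5 = 22.8333/5 = 4.5667
  Sample standard deviations s_i = √(s[i,i]):
  s(U) = √(6.5667) = 2.5626
  s(V) = √(4.5667) = 2.137

Step 3 — r_{ij} = s_{ij} / (s_i · s_j):
  r[U,U] = 1 (diagonal).
  r[U,V] = 0.4333 / (2.5626 · 2.137) = 0.4333 / 5.4761 = 0.0791
  r[V,V] = 1 (diagonal).

R is symmetric with unit diagonal. Assembling:

R = [[1, 0.0791],
 [0.0791, 1]]


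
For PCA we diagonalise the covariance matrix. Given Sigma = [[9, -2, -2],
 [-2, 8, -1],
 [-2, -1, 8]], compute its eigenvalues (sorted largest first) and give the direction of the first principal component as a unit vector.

Step 1 — characteristic polynomial p(λ) = det(λI - Sigma) = λ³ - tr·λ² + c_1·λ - det, where tr = trace, c_1 = sum of the principal 2×2 minors, det = det(Sigma):
  tr = 9 + 8 + 8 = 25,
  c_1 = (9·8 - (-2)²) + (9·8 - (-2)²) + (8·8 - (-1)²) = 68 + 68 + 63 = 199,
  det = 9·(8·8 - (-1)²) - (-2)·((-2)·8 - (-1)·(-2)) + (-2)·((-2)·(-1) - 8·(-2)) = 9·(63) - (-2)·(-18) + (-2)·(18) = 495.
  So p(λ) = λ³ - 25λ² + 199λ - 495.
Step 2 — look for an integer root (rational root theorem: any rational root is an integer divisor of 495). Testing λ = 5:
  p(5) = 125 - 625 + 995 - 495 = 0  ✓
  Dividing out (λ - 5): p(λ) = (λ - 5)(λ² - 20λ + 99).
Step 3 — remaining eigenvalues from the quadratic λ² - 20λ + 99 = 0:
  Δ = 20² - 4·99 = 400 - 396 = 4,  λ = (20 ± √4)/2 = (20 ± 2)/2 = 11 or 9.
  Sorted: λ_1 = 11,  λ_2 = 9,  λ_3 = 5  (check: sum = 25 = tr ✓).

Step 4 — unit eigenvector for λ_1 = 11: v spans the null space of (Sigma - λ_1 I), whose rows are
  r_1 = (-2, -2, -2),  r_2 = (-2, -3, -1),  r_3 = (-2, -1, -3).
  v is orthogonal to every row, so take v ∝ r_1 × r_2 = ((-2)·(-1) - (-2)·(-3), (-2)·(-2) - (-2)·(-1), (-2)·(-3) - (-2)·(-2)) = (-4, 2, 2).
  Rescale (divide by 2; multiply by -1 so the first nonzero entry is positive): u = (2, -1, -1).
  ||u|| = √((2)² + (-1)² + (-1)²) = √(6) ≈ 2.4495,  v_1 = u/||u|| ≈ (0.8165, -0.4082, -0.4082) (||v_1|| = 1).

λ_1 = 11,  λ_2 = 9,  λ_3 = 5;  v_1 ≈ (0.8165, -0.4082, -0.4082)


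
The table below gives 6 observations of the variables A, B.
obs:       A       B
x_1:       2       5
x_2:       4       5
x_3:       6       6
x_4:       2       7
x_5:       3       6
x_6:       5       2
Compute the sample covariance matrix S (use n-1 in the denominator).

Step 1 — column means:
  mean(A) = (2 + 4 + 6 + 2 + 3 + 5) / 6 = 22/6 = 3.6667
  mean(B) = (5 + 5 + 6 + 7 + 6 + 2) / 6 = 31/6 = 5.1667

Step 2 — sample covariance S[i,j] = (1/(n-1)) · Σ_k (x_{k,i} - mean_i) · (x_{k,j} - mean_j), with n-1 = 5.
  S[A,A] = ((-1.6667)·(-1.6667) + (0.3333)·(0.3333) + (2.3333)·(2.3333) + (-1.6667)·(-1.6667) + (-0.6667)·(-0.6667) + (1.3333)·(1.3333)) / 5 = 13.3333/5 = 2.6667
  S[A,B] = ((-1.6667)·(-0.1667) + (0.3333)·(-0.1667) + (2.3333)·(0.8333) + (-1.6667)·(1.8333) + (-0.6667)·(0.8333) + (1.3333)·(-3.1667)) / 5 = -5.6667/5 = -1.1333
  S[B,B] = ((-0.1667)·(-0.1667) + (-0.1667)·(-0.1667) + (0.8333)·(0.8333) + (1.8333)·(1.8333) + (0.8333)·(0.8333) + (-3.1667)·(-3.1667)) / 5 = 14.8333/5 = 2.9667

S is symmetric (S[j,i] = S[i,j]). Assembling:

S = [[2.6667, -1.1333],
 [-1.1333, 2.9667]]


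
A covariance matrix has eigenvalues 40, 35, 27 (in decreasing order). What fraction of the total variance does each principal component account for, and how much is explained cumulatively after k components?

Step 1 — total variance = trace(Sigma) = Σ λ_i = 40 + 35 + 27 = 102.

Step 2 — fraction explained by component i = λ_i / Σ λ:
  PC1: 40/102 = 0.3922
  PC2: 35/102 = 0.3431
  PC3: 27/102 = 0.2647

Step 3 — cumulative fraction after k components = (λ_1 + ... + λ_k) / Σ λ:
  k = 1: 40/102 = 0.3922
  k = 2: (40 + 35)/102 = 75/102 = 0.7353
  k = 3: (40 + 35 + 27)/102 = 102/102 = 1

Summary (fraction, with percent):

explained: PC1 0.3922 (39.22%), PC2 0.3431 (34.31%), PC3 0.2647 (26.47%);  cumulative: 0.3922, 0.7353, 1


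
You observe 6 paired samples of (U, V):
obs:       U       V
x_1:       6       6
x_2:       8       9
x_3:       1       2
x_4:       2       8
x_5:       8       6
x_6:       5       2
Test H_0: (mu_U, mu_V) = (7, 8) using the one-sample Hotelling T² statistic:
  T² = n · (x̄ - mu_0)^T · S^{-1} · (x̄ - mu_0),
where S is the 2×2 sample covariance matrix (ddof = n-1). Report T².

Step 1 — sample mean vector:
  mean(U) = (6 + 8 + 1 + 2 + 8 + 5) / 6 = 30/6 = 5
  mean(V) = (6 + 9 + 2 + 8 + 6 + 2) / 6 = 33/6 = 5.5
  x̄ = (5, 5.5),  deviation x̄ - mu_0 = (5, 5.5) - (7, 8) = (-2, -2.5).

Step 2 — sample covariance matrix, S[i,j] = (1/(n-1)) · Σ_k (x_{k,i} - mean_i) · (x_{k,j} - mean_j), divisor n-1 = 5:
  S[U,U] = ((1)·(1) + (3)·(3) + (-4)·(-4) + (-3)·(-3) + (3)·(3) + (0)·(0)) / 5 = 44/5 = 8.8
  S[U,V] = ((1)·(0.5) + (3)·(3.5) + (-4)·(-3.5) + (-3)·(2.5) + (3)·(0.5) + (0)·(-3.5)) / 5 = 19/5 = 3.8
  S[V,V] = ((0.5)·(0.5) + (3.5)·(3.5) + (-3.5)·(-3.5) + (2.5)·(2.5) + (0.5)·(0.5) + (-3.5)·(-3.5)) / 5 = 43.5/5 = 8.7
  S = [[8.8, 3.8],
 [3.8, 8.7]].

Step 3 — invert S. det(S) = 8.8·8.7 - (3.8)² = 62.12.
  S^{-1} = (1/det) · [[d, -b], [-b, a]] = [[0.1401, -0.0612],
 [-0.0612, 0.1417]].

Step 4 — quadratic form (x̄ - mu_0)^T · S^{-1} · (x̄ - mu_0):
  S^{-1} · (x̄ - mu_0) = (-0.1272, -0.2318),
  (x̄ - mu_0)^T · [...] = (-2)·(-0.1272) + (-2.5)·(-0.2318) = 0.8339.

Step 5 — scale by n: T² = 6 · 0.8339 = 5.0032.

T² ≈ 5.0032
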